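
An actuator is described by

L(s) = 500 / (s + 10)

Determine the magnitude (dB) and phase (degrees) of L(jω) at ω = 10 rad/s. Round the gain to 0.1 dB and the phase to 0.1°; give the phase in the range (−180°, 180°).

Substitute s = j10:
Numerator: 500 = 500 + j0
Denominator: (j10) + 10 = 10 + j10
|N| = √(500² + 0²) ≈ 500, ∠N ≈ 0.00°
|D| = √(10² + 10²) ≈ 14.142, ∠D ≈ 45.00°
|L| = 500 / 14.142 ≈ 35.356
Gain = 20 log₁₀(35.356) ≈ 30.97 dB
∠L = 0.00° − 45.00° = -45.00°

31.0 dB, -45.0°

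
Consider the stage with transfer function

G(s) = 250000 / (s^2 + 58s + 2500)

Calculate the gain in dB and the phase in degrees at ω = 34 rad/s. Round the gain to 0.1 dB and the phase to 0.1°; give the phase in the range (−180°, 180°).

40.4 dB, -55.7°

At s = jω = j34:
quadratic: (j34)² + 58·j34 + 2500 = 1344 + j1972 → |·| ≈ 2386.4, ∠ ≈ 55.72°
|G| = 250000 / 2386.4 ≈ 104.76
Gain = 20 log₁₀(104.76) ≈ 40.40 dB
∠G = 0.00° − 55.72° = -55.72°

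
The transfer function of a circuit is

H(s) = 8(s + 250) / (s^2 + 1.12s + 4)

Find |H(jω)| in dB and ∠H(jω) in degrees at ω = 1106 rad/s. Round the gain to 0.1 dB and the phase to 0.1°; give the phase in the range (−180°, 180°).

At s = jω = j1106:
zero (s+250): 250 + j1106 → |·| = √(250²+1106²) = √1285736 ≈ 1133.9, ∠ = arctan(1106/250) ≈ 77.26°
quadratic: (j1106)² + 1.12·j1106 + 4 = -1223232 + j1238.72 → |·| ≈ 1.2232e+06, ∠ ≈ 179.94°
|H| = 8 · 1133.9 / 1.2232e+06 ≈ 0.007416
Gain = 20 log₁₀(0.007416) ≈ -42.60 dB
∠H = 77.26° − 179.94° = -102.68°

-42.6 dB, -102.7°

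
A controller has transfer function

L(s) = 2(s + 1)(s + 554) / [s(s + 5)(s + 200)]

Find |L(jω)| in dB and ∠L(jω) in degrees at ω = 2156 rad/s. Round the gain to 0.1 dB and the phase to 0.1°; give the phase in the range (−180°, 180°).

-60.4 dB, -99.0°

At s = jω = j2156:
zero (s+1): 1 + j2156 → |·| = √(1²+2156²) = √4648337 ≈ 2156, ∠ = arctan(2156/1) ≈ 89.97°
zero (s+554): 554 + j2156 → |·| = √(554²+2156²) = √4955252 ≈ 2226, ∠ = arctan(2156/554) ≈ 75.59°
pole (s+5): 5 + j2156 → |·| = √(5²+2156²) = √4648361 ≈ 2156, ∠ = arctan(2156/5) ≈ 89.87°
pole (s+200): 200 + j2156 → |·| = √(200²+2156²) = √4688336 ≈ 2165.3, ∠ = arctan(2156/200) ≈ 84.70°
pole at origin: |s| = 2156, ∠ = 90.00° (in denominator)
|L| = 2 · 4.7993e+06 / 1.0065e+10 ≈ 0.00095366
Gain = 20 log₁₀(0.00095366) ≈ -60.41 dB
∠L = 165.56° − 264.57° = -99.01°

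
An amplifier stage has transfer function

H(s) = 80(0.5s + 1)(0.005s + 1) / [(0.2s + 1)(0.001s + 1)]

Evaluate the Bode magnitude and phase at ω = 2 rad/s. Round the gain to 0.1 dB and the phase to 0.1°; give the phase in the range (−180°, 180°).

At ω = 2 rad/s:
zero (1 + j2·0.5) = 1 + j1 → |·| ≈ 1.4142, ∠ ≈ 45.00°
zero (1 + j2·0.005) = 1 + j0.01 → |·| ≈ 1, ∠ ≈ 0.57°
pole (1 + j2·0.2) = 1 + j0.4 → |·| ≈ 1.077, ∠ ≈ 21.80°
pole (1 + j2·0.001) = 1 + j0.002 → |·| ≈ 1, ∠ ≈ 0.11°
|H| = 80 · 1.4142 · 1 / (1.077 · 1) ≈ 105.05
Gain = 20 log₁₀(105.05) ≈ 40.43 dB
∠H = (45.00° + 0.57°) − (21.80° + 0.11°) = 23.66°

40.4 dB, 23.7°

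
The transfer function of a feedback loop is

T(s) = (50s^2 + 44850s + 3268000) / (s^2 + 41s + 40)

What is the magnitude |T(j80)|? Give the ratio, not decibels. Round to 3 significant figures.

Substitute s = j80:
Numerator: 50(j80)^2 + 44850(j80) + 3268000 = 2948000 + j3588000
Denominator: (j80)^2 + 41(j80) + 40 = -6360 + j3280
|N| = √(2948000² + 3588000²) ≈ 4.6438e+06, ∠N ≈ 50.59°
|D| = √(6360² + 3280²) ≈ 7156, ∠D ≈ 152.72°
|T| = 4.6438e+06 / 7156 ≈ 648.94

649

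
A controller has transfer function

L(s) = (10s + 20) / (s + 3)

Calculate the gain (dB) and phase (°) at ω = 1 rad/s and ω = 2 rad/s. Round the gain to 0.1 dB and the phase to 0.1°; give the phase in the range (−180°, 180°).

ω = 1: 17.0 dB, 8.1°; ω = 2: 17.9 dB, 11.3°

Substitute s = j1:
Numerator: 10(j1) + 20 = 20 + j10
Denominator: (j1) + 3 = 3 + j1
|N| = √(20² + 10²) ≈ 22.361, ∠N ≈ 26.57°
|D| = √(3² + 1²) ≈ 3.1623, ∠D ≈ 18.43°
|L| = 22.361 / 3.1623 ≈ 7.0711
Gain = 20 log₁₀(7.0711) ≈ 16.99 dB
∠L = 26.57° − 18.43° = 8.14°

Substitute s = j2:
Numerator: 10(j2) + 20 = 20 + j20
Denominator: (j2) + 3 = 3 + j2
|N| = √(20² + 20²) ≈ 28.284, ∠N ≈ 45.00°
|D| = √(3² + 2²) ≈ 3.6056, ∠D ≈ 33.69°
|L| = 28.284 / 3.6056 ≈ 7.8445
Gain = 20 log₁₀(7.8445) ≈ 17.89 dB
∠L = 45.00° − 33.69° = 11.31°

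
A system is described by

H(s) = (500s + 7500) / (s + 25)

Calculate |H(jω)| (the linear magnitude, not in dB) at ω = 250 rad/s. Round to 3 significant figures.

498

Substitute s = j250:
Numerator: 500(j250) + 7500 = 7500 + j125000
Denominator: (j250) + 25 = 25 + j250
|N| = √(7500² + 125000²) ≈ 1.2522e+05, ∠N ≈ 86.57°
|D| = √(25² + 250²) ≈ 251.25, ∠D ≈ 84.29°
|H| = 1.2522e+05 / 251.25 ≈ 498.39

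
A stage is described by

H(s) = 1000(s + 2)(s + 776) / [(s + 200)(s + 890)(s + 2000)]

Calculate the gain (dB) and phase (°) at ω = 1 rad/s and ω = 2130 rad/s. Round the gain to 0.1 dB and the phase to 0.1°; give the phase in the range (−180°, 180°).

At s = jω = j1:
zero (s+2): 2 + j1 → |·| = √(2²+1²) = √5 ≈ 2.2361, ∠ = arctan(1/2) ≈ 26.57°
zero (s+776): 776 + j1 → |·| = √(776²+1²) = √602177 ≈ 776, ∠ = arctan(1/776) ≈ 0.07°
pole (s+200): 200 + j1 → |·| = √(200²+1²) = √40001 ≈ 200, ∠ = arctan(1/200) ≈ 0.29°
pole (s+890): 890 + j1 → |·| = √(890²+1²) = √792101 ≈ 890, ∠ = arctan(1/890) ≈ 0.06°
pole (s+2000): 2000 + j1 → |·| = √(2000²+1²) = √4000001 ≈ 2000, ∠ = arctan(1/2000) ≈ 0.03°
|H| = 1000 · 1735.2 / 3.56e+08 ≈ 0.0048742
Gain = 20 log₁₀(0.0048742) ≈ -46.24 dB
∠H = 26.64° − 0.38° = 26.26°

At s = jω = j2130:
zero (s+2): 2 + j2130 → |·| = √(2²+2130²) = √4536904 ≈ 2130, ∠ = arctan(2130/2) ≈ 89.95°
zero (s+776): 776 + j2130 → |·| = √(776²+2130²) = √5139076 ≈ 2267, ∠ = arctan(2130/776) ≈ 69.98°
pole (s+200): 200 + j2130 → |·| = √(200²+2130²) = √4576900 ≈ 2139.4, ∠ = arctan(2130/200) ≈ 84.64°
pole (s+890): 890 + j2130 → |·| = √(890²+2130²) = √5329000 ≈ 2308.5, ∠ = arctan(2130/890) ≈ 67.32°
pole (s+2000): 2000 + j2130 → |·| = √(2000²+2130²) = √8536900 ≈ 2921.8, ∠ = arctan(2130/2000) ≈ 46.80°
|H| = 1000 · 4.8287e+06 / 1.443e+10 ≈ 0.33463
Gain = 20 log₁₀(0.33463) ≈ -9.51 dB
∠H = 159.93° − 198.76° = -38.83°

ω = 1: -46.2 dB, 26.3°; ω = 2130: -9.5 dB, -38.8°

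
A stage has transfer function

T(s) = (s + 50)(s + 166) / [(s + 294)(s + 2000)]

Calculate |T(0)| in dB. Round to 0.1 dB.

T(0) = 1·50·166 / (294·2000) ≈ 0.014116
20 log₁₀(0.014116) ≈ -37.01 dB

-37.0 dB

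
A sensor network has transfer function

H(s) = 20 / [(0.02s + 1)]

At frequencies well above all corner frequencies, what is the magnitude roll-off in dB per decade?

Each pole contributes −20 dB/decade at high frequency; each zero contributes +20 dB/decade.
Net: 0 zero(s) − 1 pole(s) → -20 dB/decade.

-20 dB/decade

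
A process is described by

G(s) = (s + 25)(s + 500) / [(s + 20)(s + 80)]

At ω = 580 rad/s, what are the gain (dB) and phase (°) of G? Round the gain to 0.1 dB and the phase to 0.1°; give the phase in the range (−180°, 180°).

At s = jω = j580:
zero (s+25): 25 + j580 → |·| = √(25²+580²) = √337025 ≈ 580.54, ∠ = arctan(580/25) ≈ 87.53°
zero (s+500): 500 + j580 → |·| = √(500²+580²) = √586400 ≈ 765.77, ∠ = arctan(580/500) ≈ 49.24°
pole (s+20): 20 + j580 → |·| = √(20²+580²) = √336800 ≈ 580.34, ∠ = arctan(580/20) ≈ 88.03°
pole (s+80): 80 + j580 → |·| = √(80²+580²) = √342800 ≈ 585.49, ∠ = arctan(580/80) ≈ 82.15°
|G| = 1 · 4.4456e+05 / 3.3978e+05 ≈ 1.3084
Gain = 20 log₁₀(1.3084) ≈ 2.33 dB
∠G = 136.77° − 170.18° = -33.41°

2.3 dB, -33.4°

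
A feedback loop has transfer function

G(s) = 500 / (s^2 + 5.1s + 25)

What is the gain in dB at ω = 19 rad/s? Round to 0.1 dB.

At s = jω = j19:
quadratic: (j19)² + 5.1·j19 + 25 = -336 + j96.9 → |·| ≈ 349.69, ∠ ≈ 163.91°
|G| = 500 / 349.69 ≈ 1.4298
Gain = 20 log₁₀(1.4298) ≈ 3.11 dB

3.1 dB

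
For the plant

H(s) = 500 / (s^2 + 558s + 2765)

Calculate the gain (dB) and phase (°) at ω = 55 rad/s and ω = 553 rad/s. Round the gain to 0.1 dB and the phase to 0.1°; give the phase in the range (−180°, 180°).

ω = 55: -35.8 dB, -90.5°; ω = 553: -58.7 dB, -134.5°

Substitute s = j55:
Numerator: 500 = 500 + j0
Denominator: (j55)^2 + 558(j55) + 2765 = -260 + j30690
|N| = √(500² + 0²) ≈ 500, ∠N ≈ 0.00°
|D| = √(260² + 30690²) ≈ 30691, ∠D ≈ 90.49°
|H| = 500 / 30691 ≈ 0.016291
Gain = 20 log₁₀(0.016291) ≈ -35.76 dB
∠H = 0.00° − 90.49° = -90.49°

Substitute s = j553:
Numerator: 500 = 500 + j0
Denominator: (j553)^2 + 558(j553) + 2765 = -303044 + j308574
|N| = √(500² + 0²) ≈ 500, ∠N ≈ 0.00°
|D| = √(303044² + 308574²) ≈ 4.325e+05, ∠D ≈ 134.48°
|H| = 500 / 4.325e+05 ≈ 0.0011561
Gain = 20 log₁₀(0.0011561) ≈ -58.74 dB
∠H = 0.00° − 134.48° = -134.48°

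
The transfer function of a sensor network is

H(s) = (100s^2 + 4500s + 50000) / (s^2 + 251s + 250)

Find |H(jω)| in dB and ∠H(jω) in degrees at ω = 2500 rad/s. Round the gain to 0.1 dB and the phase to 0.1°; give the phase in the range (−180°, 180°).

40.0 dB, 4.7°

Substitute s = j2500:
Numerator: 100(j2500)^2 + 4500(j2500) + 50000 = -624950000 + j11250000
Denominator: (j2500)^2 + 251(j2500) + 250 = -6249750 + j627500
|N| = √(624950000² + 11250000²) ≈ 6.2505e+08, ∠N ≈ 178.97°
|D| = √(6249750² + 627500²) ≈ 6.2812e+06, ∠D ≈ 174.27°
|H| = 6.2505e+08 / 6.2812e+06 ≈ 99.511
Gain = 20 log₁₀(99.511) ≈ 39.96 dB
∠H = 178.97° − 174.27° = 4.70°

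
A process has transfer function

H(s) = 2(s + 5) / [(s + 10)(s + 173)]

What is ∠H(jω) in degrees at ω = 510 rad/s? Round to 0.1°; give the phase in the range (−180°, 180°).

-70.7°

At s = jω = j510:
zero (s+5): 5 + j510 → |·| = √(5²+510²) = √260125 ≈ 510.02, ∠ = arctan(510/5) ≈ 89.44°
pole (s+10): 10 + j510 → |·| = √(10²+510²) = √260200 ≈ 510.1, ∠ = arctan(510/10) ≈ 88.88°
pole (s+173): 173 + j510 → |·| = √(173²+510²) = √290029 ≈ 538.54, ∠ = arctan(510/173) ≈ 71.26°
∠H = 89.44° − 160.14° = -70.70°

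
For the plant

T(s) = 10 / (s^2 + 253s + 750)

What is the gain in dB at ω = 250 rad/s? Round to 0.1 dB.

-78.9 dB

Substitute s = j250:
Numerator: 10 = 10 + j0
Denominator: (j250)^2 + 253(j250) + 750 = -61750 + j63250
|N| = √(10² + 0²) ≈ 10, ∠N ≈ 0.00°
|D| = √(61750² + 63250²) ≈ 88395, ∠D ≈ 134.31°
|T| = 10 / 88395 ≈ 0.00011313
Gain = 20 log₁₀(0.00011313) ≈ -78.93 dB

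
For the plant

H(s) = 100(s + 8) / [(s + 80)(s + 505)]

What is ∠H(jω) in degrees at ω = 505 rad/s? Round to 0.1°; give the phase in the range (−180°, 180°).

At s = jω = j505:
zero (s+8): 8 + j505 → |·| = √(8²+505²) = √255089 ≈ 505.06, ∠ = arctan(505/8) ≈ 89.09°
pole (s+80): 80 + j505 → |·| = √(80²+505²) = √261425 ≈ 511.3, ∠ = arctan(505/80) ≈ 81.00°
pole (s+505): 505 + j505 → |·| = √(505²+505²) = √510050 ≈ 714.18, ∠ = arctan(505/505) ≈ 45.00°
∠H = 89.09° − 126.00° = -36.91°

-36.9°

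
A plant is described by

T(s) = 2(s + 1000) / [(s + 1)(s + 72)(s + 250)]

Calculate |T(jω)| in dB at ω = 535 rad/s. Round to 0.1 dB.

At s = jω = j535:
zero (s+1000): 1000 + j535 → |·| = √(1000²+535²) = √1286225 ≈ 1134.1, ∠ = arctan(535/1000) ≈ 28.15°
pole (s+1): 1 + j535 → |·| = √(1²+535²) = √286226 ≈ 535, ∠ = arctan(535/1) ≈ 89.89°
pole (s+72): 72 + j535 → |·| = √(72²+535²) = √291409 ≈ 539.82, ∠ = arctan(535/72) ≈ 82.34°
pole (s+250): 250 + j535 → |·| = √(250²+535²) = √348725 ≈ 590.53, ∠ = arctan(535/250) ≈ 64.95°
|T| = 2 · 1134.1 / 1.7055e+08 ≈ 1.3299e-05
Gain = 20 log₁₀(1.3299e-05) ≈ -97.52 dB

-97.5 dB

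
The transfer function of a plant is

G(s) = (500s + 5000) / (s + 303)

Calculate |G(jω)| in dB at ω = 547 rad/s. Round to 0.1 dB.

52.8 dB

Substitute s = j547:
Numerator: 500(j547) + 5000 = 5000 + j273500
Denominator: (j547) + 303 = 303 + j547
|N| = √(5000² + 273500²) ≈ 2.7355e+05, ∠N ≈ 88.95°
|D| = √(303² + 547²) ≈ 625.31, ∠D ≈ 61.02°
|G| = 2.7355e+05 / 625.31 ≈ 437.46
Gain = 20 log₁₀(437.46) ≈ 52.82 dB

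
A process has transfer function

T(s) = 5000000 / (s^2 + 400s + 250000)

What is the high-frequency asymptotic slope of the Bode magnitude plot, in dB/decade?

-40 dB/decade

Each pole contributes −20 dB/decade at high frequency; each zero contributes +20 dB/decade.
Net: 0 zero(s) − 2 pole(s) → -40 dB/decade.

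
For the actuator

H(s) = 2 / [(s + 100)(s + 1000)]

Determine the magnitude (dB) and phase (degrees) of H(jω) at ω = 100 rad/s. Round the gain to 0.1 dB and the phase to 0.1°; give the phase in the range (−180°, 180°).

-97.0 dB, -50.7°

At s = jω = j100:
pole (s+100): 100 + j100 → |·| = √(100²+100²) = √20000 ≈ 141.42, ∠ = arctan(100/100) ≈ 45.00°
pole (s+1000): 1000 + j100 → |·| = √(1000²+100²) = √1010000 ≈ 1005, ∠ = arctan(100/1000) ≈ 5.71°
|H| = 2 / 1.4213e+05 ≈ 1.4072e-05
Gain = 20 log₁₀(1.4072e-05) ≈ -97.03 dB
∠H = 0.00° − 50.71° = -50.71°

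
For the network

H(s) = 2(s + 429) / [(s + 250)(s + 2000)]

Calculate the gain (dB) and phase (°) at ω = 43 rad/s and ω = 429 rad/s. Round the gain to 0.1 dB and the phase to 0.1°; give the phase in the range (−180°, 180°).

At s = jω = j43:
zero (s+429): 429 + j43 → |·| = √(429²+43²) = √185890 ≈ 431.15, ∠ = arctan(43/429) ≈ 5.72°
pole (s+250): 250 + j43 → |·| = √(250²+43²) = √64349 ≈ 253.67, ∠ = arctan(43/250) ≈ 9.76°
pole (s+2000): 2000 + j43 → |·| = √(2000²+43²) = √4001849 ≈ 2000.5, ∠ = arctan(43/2000) ≈ 1.23°
|H| = 2 · 431.15 / 5.0747e+05 ≈ 0.0016992
Gain = 20 log₁₀(0.0016992) ≈ -55.40 dB
∠H = 5.72° − 10.99° = -5.27°

At s = jω = j429:
zero (s+429): 429 + j429 → |·| = √(429²+429²) = √368082 ≈ 606.7, ∠ = arctan(429/429) ≈ 45.00°
pole (s+250): 250 + j429 → |·| = √(250²+429²) = √246541 ≈ 496.53, ∠ = arctan(429/250) ≈ 59.77°
pole (s+2000): 2000 + j429 → |·| = √(2000²+429²) = √4184041 ≈ 2045.5, ∠ = arctan(429/2000) ≈ 12.11°
|H| = 2 · 606.7 / 1.0157e+06 ≈ 0.0011946
Gain = 20 log₁₀(0.0011946) ≈ -58.46 dB
∠H = 45.00° − 71.88° = -26.88°

ω = 43: -55.4 dB, -5.3°; ω = 429: -58.5 dB, -26.9°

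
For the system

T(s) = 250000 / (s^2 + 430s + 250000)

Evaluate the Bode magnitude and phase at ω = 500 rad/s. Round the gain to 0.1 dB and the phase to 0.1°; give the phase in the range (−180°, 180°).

1.3 dB, -90.0°

At s = jω = j500:
quadratic: (j500)² + 430·j500 + 250000 = 0 + j215000 → |·| ≈ 2.15e+05, ∠ ≈ 90.00°
|T| = 250000 / 2.15e+05 ≈ 1.1628
Gain = 20 log₁₀(1.1628) ≈ 1.31 dB
∠T = 0.00° − 90.00° = -90.00°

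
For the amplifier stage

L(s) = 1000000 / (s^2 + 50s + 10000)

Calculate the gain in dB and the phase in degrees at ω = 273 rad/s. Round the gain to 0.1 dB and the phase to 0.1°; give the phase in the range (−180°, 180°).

23.6 dB, -168.1°

At s = jω = j273:
quadratic: (j273)² + 50·j273 + 10000 = -64529 + j13650 → |·| ≈ 65957, ∠ ≈ 168.06°
|L| = 1000000 / 65957 ≈ 15.161
Gain = 20 log₁₀(15.161) ≈ 23.61 dB
∠L = 0.00° − 168.06° = -168.06°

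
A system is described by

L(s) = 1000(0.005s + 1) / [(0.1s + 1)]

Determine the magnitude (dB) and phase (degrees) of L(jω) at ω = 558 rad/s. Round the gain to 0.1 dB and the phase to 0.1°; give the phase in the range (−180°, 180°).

34.5 dB, -18.7°

At ω = 558 rad/s:
zero (1 + j558·0.005) = 1 + j2.79 → |·| ≈ 2.9638, ∠ ≈ 70.28°
pole (1 + j558·0.1) = 1 + j55.8 → |·| ≈ 55.809, ∠ ≈ 88.97°
|L| = 1000 · 2.9638 / (55.809) ≈ 53.106
Gain = 20 log₁₀(53.106) ≈ 34.50 dB
∠L = (70.28°) − (88.97°) = -18.69°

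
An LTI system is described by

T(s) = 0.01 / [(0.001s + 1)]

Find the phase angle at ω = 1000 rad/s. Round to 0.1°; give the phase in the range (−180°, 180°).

At ω = 1000 rad/s:
pole (1 + j1000·0.001) = 1 + j1 → |·| ≈ 1.4142, ∠ ≈ 45.00°
∠T = (0°) − (45.00°) = -45.00°

-45.0°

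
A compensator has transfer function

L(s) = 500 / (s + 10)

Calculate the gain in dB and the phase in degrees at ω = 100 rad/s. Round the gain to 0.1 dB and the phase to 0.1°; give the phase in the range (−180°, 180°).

13.9 dB, -84.3°

At s = jω = j100:
pole (s+10): 10 + j100 → |·| = √(10²+100²) = √10100 ≈ 100.5, ∠ = arctan(100/10) ≈ 84.29°
|L| = 500 / 100.5 ≈ 4.9751
Gain = 20 log₁₀(4.9751) ≈ 13.94 dB
∠L = 0.00° − 84.29° = -84.29°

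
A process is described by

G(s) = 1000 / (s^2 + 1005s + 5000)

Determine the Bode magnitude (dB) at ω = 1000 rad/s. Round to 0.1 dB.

Substitute s = j1000:
Numerator: 1000 = 1000 + j0
Denominator: (j1000)^2 + 1005(j1000) + 5000 = -995000 + j1005000
|N| = √(1000² + 0²) ≈ 1000, ∠N ≈ 0.00°
|D| = √(995000² + 1005000²) ≈ 1.4142e+06, ∠D ≈ 134.71°
|G| = 1000 / 1.4142e+06 ≈ 0.00070711
Gain = 20 log₁₀(0.00070711) ≈ -63.01 dB

-63.0 dB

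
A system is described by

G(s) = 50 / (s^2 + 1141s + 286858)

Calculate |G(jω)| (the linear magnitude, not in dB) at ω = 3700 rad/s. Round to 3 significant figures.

Substitute s = j3700:
Numerator: 50 = 50 + j0
Denominator: (j3700)^2 + 1141(j3700) + 286858 = -13403142 + j4221700
|N| = √(50² + 0²) ≈ 50, ∠N ≈ 0.00°
|D| = √(13403142² + 4221700²) ≈ 1.4052e+07, ∠D ≈ 162.52°
|G| = 50 / 1.4052e+07 ≈ 3.5582e-06

3.56e-06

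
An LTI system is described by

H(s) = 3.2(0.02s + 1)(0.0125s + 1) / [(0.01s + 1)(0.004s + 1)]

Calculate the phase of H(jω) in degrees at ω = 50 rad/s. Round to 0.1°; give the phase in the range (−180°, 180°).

39.1°

At ω = 50 rad/s:
zero (1 + j50·0.02) = 1 + j1 → |·| ≈ 1.4142, ∠ ≈ 45.00°
zero (1 + j50·0.0125) = 1 + j0.625 → |·| ≈ 1.1792, ∠ ≈ 32.01°
pole (1 + j50·0.01) = 1 + j0.5 → |·| ≈ 1.118, ∠ ≈ 26.57°
pole (1 + j50·0.004) = 1 + j0.2 → |·| ≈ 1.0198, ∠ ≈ 11.31°
∠H = (45.00° + 32.01°) − (26.57° + 11.31°) = 39.13°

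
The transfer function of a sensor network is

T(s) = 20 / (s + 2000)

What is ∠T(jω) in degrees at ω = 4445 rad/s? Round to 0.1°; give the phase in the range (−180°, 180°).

-65.8°

Substitute s = j4445:
Numerator: 20 = 20 + j0
Denominator: (j4445) + 2000 = 2000 + j4445
|N| = √(20² + 0²) ≈ 20, ∠N ≈ 0.00°
|D| = √(2000² + 4445²) ≈ 4874.2, ∠D ≈ 65.77°
∠T = 0.00° − 65.77° = -65.77°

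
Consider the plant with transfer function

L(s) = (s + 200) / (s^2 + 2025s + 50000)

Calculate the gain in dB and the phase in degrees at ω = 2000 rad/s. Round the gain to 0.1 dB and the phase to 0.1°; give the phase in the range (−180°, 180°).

-69.0 dB, -50.0°

Substitute s = j2000:
Numerator: (j2000) + 200 = 200 + j2000
Denominator: (j2000)^2 + 2025(j2000) + 50000 = -3950000 + j4050000
|N| = √(200² + 2000²) ≈ 2010, ∠N ≈ 84.29°
|D| = √(3950000² + 4050000²) ≈ 5.6573e+06, ∠D ≈ 134.28°
|L| = 2010 / 5.6573e+06 ≈ 0.00035529
Gain = 20 log₁₀(0.00035529) ≈ -68.99 dB
∠L = 84.29° − 134.28° = -49.99°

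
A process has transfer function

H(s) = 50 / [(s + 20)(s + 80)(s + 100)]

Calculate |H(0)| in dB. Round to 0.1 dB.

-70.1 dB

H(0) = 50 / (20·80·100) = 0.0003125
20 log₁₀(0.0003125) ≈ -70.10 dB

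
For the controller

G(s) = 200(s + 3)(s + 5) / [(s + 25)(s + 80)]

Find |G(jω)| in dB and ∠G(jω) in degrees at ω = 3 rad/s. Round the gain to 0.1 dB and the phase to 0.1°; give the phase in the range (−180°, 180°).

7.8 dB, 67.0°

At s = jω = j3:
zero (s+3): 3 + j3 → |·| = √(3²+3²) = √18 ≈ 4.2426, ∠ = arctan(3/3) ≈ 45.00°
zero (s+5): 5 + j3 → |·| = √(5²+3²) = √34 ≈ 5.831, ∠ = arctan(3/5) ≈ 30.96°
pole (s+25): 25 + j3 → |·| = √(25²+3²) = √634 ≈ 25.179, ∠ = arctan(3/25) ≈ 6.84°
pole (s+80): 80 + j3 → |·| = √(80²+3²) = √6409 ≈ 80.056, ∠ = arctan(3/80) ≈ 2.15°
|G| = 200 · 24.739 / 2015.7 ≈ 2.4546
Gain = 20 log₁₀(2.4546) ≈ 7.80 dB
∠G = 75.96° − 8.99° = 66.97°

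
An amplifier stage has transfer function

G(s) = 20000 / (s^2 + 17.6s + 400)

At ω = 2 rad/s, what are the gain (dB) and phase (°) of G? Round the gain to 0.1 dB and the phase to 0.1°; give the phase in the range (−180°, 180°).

At s = jω = j2:
quadratic: (j2)² + 17.6·j2 + 400 = 396 + j35.2 → |·| ≈ 397.56, ∠ ≈ 5.08°
|G| = 20000 / 397.56 ≈ 50.307
Gain = 20 log₁₀(50.307) ≈ 34.03 dB
∠G = 0.00° − 5.08° = -5.08°

34.0 dB, -5.1°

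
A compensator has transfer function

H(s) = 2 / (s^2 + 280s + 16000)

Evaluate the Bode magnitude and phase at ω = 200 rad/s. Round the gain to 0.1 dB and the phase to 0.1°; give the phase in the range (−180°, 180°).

-89.7 dB, -113.2°

Substitute s = j200:
Numerator: 2 = 2 + j0
Denominator: (j200)^2 + 280(j200) + 16000 = -24000 + j56000
|N| = √(2² + 0²) ≈ 2, ∠N ≈ 0.00°
|D| = √(24000² + 56000²) ≈ 60926, ∠D ≈ 113.20°
|H| = 2 / 60926 ≈ 3.2827e-05
Gain = 20 log₁₀(3.2827e-05) ≈ -89.68 dB
∠H = 0.00° − 113.20° = -113.20°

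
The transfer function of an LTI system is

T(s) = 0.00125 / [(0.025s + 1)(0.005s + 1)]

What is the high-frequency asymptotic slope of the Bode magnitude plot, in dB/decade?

-40 dB/decade

Each pole contributes −20 dB/decade at high frequency; each zero contributes +20 dB/decade.
Net: 0 zero(s) − 2 pole(s) → -40 dB/decade.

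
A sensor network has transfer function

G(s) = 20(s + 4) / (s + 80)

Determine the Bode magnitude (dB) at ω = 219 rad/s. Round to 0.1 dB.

25.5 dB

At s = jω = j219:
zero (s+4): 4 + j219 → |·| = √(4²+219²) = √47977 ≈ 219.04, ∠ = arctan(219/4) ≈ 88.95°
pole (s+80): 80 + j219 → |·| = √(80²+219²) = √54361 ≈ 233.15, ∠ = arctan(219/80) ≈ 69.93°
|G| = 20 · 219.04 / 233.15 ≈ 18.79
Gain = 20 log₁₀(18.79) ≈ 25.48 dB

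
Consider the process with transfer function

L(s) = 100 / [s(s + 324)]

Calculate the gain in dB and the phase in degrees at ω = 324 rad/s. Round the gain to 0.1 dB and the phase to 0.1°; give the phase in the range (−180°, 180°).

-63.4 dB, -135.0°

At s = jω = j324:
pole (s+324): 324 + j324 → |·| = √(324²+324²) = √209952 ≈ 458.21, ∠ = arctan(324/324) ≈ 45.00°
pole at origin: |s| = 324, ∠ = 90.00° (in denominator)
|L| = 100 / 1.4846e+05 ≈ 0.00067358
Gain = 20 log₁₀(0.00067358) ≈ -63.43 dB
∠L = 0.00° − 135.00° = -135.00°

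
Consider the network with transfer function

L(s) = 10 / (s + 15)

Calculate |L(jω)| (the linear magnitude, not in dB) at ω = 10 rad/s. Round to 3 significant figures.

At s = jω = j10:
pole (s+15): 15 + j10 → |·| = √(15²+10²) = √325 ≈ 18.028, ∠ = arctan(10/15) ≈ 33.69°
|L| = 10 / 18.028 ≈ 0.55469

0.555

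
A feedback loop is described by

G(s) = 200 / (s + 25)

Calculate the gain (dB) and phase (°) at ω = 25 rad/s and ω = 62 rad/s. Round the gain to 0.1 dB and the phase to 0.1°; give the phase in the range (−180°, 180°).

ω = 25: 15.1 dB, -45.0°; ω = 62: 9.5 dB, -68.0°

At s = jω = j25:
pole (s+25): 25 + j25 → |·| = √(25²+25²) = √1250 ≈ 35.355, ∠ = arctan(25/25) ≈ 45.00°
|G| = 200 / 35.355 ≈ 5.6569
Gain = 20 log₁₀(5.6569) ≈ 15.05 dB
∠G = 0.00° − 45.00° = -45.00°

At s = jω = j62:
pole (s+25): 25 + j62 → |·| = √(25²+62²) = √4469 ≈ 66.851, ∠ = arctan(62/25) ≈ 68.04°
|G| = 200 / 66.851 ≈ 2.9917
Gain = 20 log₁₀(2.9917) ≈ 9.52 dB
∠G = 0.00° − 68.04° = -68.04°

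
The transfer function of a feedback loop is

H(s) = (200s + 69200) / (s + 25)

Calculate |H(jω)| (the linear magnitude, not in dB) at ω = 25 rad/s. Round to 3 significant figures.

1.96e+03

Substitute s = j25:
Numerator: 200(j25) + 69200 = 69200 + j5000
Denominator: (j25) + 25 = 25 + j25
|N| = √(69200² + 5000²) ≈ 69380, ∠N ≈ 4.13°
|D| = √(25² + 25²) ≈ 35.355, ∠D ≈ 45.00°
|H| = 69380 / 35.355 ≈ 1962.4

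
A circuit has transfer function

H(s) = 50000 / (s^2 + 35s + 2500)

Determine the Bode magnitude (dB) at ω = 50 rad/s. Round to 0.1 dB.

At s = jω = j50:
quadratic: (j50)² + 35·j50 + 2500 = 0 + j1750 → |·| ≈ 1750, ∠ ≈ 90.00°
|H| = 50000 / 1750 ≈ 28.571
Gain = 20 log₁₀(28.571) ≈ 29.12 dB

29.1 dB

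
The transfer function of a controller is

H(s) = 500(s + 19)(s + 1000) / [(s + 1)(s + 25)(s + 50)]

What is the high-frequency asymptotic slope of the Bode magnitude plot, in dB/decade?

Each pole contributes −20 dB/decade at high frequency; each zero contributes +20 dB/decade.
Net: 2 zero(s) − 3 pole(s) → -20 dB/decade.

-20 dB/decade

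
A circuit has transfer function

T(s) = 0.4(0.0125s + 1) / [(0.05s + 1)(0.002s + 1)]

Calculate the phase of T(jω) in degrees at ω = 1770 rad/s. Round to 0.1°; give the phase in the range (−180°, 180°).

At ω = 1770 rad/s:
zero (1 + j1770·0.0125) = 1 + j22.125 → |·| ≈ 22.148, ∠ ≈ 87.41°
pole (1 + j1770·0.05) = 1 + j88.5 → |·| ≈ 88.506, ∠ ≈ 89.35°
pole (1 + j1770·0.002) = 1 + j3.54 → |·| ≈ 3.6785, ∠ ≈ 74.23°
∠T = (87.41°) − (89.35° + 74.23°) = -76.17°

-76.2°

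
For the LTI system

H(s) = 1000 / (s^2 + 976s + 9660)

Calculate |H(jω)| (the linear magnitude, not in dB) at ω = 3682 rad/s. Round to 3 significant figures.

7.13e-05

Substitute s = j3682:
Numerator: 1000 = 1000 + j0
Denominator: (j3682)^2 + 976(j3682) + 9660 = -13547464 + j3593632
|N| = √(1000² + 0²) ≈ 1000, ∠N ≈ 0.00°
|D| = √(13547464² + 3593632²) ≈ 1.4016e+07, ∠D ≈ 165.14°
|H| = 1000 / 1.4016e+07 ≈ 7.1347e-05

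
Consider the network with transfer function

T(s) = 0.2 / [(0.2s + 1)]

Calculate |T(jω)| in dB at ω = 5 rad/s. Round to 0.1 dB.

-17.0 dB

At ω = 5 rad/s:
pole (1 + j5·0.2) = 1 + j1 → |·| ≈ 1.4142, ∠ ≈ 45.00°
|T| = 0.2 · 1 / (1.4142) ≈ 0.14142
Gain = 20 log₁₀(0.14142) ≈ -16.99 dB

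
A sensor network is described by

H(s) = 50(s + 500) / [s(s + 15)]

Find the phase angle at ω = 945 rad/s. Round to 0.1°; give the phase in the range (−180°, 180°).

-117.0°

At s = jω = j945:
zero (s+500): 500 + j945 → |·| = √(500²+945²) = √1143025 ≈ 1069.1, ∠ = arctan(945/500) ≈ 62.12°
pole (s+15): 15 + j945 → |·| = √(15²+945²) = √893250 ≈ 945.12, ∠ = arctan(945/15) ≈ 89.09°
pole at origin: |s| = 945, ∠ = 90.00° (in denominator)
∠H = 62.12° − 179.09° = -116.97°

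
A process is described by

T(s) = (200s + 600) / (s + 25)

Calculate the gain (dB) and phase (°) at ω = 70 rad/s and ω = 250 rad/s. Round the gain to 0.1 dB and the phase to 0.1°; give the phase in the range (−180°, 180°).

ω = 70: 45.5 dB, 17.2°; ω = 250: 46.0 dB, 5.0°

Substitute s = j70:
Numerator: 200(j70) + 600 = 600 + j14000
Denominator: (j70) + 25 = 25 + j70
|N| = √(600² + 14000²) ≈ 14013, ∠N ≈ 87.55°
|D| = √(25² + 70²) ≈ 74.33, ∠D ≈ 70.35°
|T| = 14013 / 74.33 ≈ 188.52
Gain = 20 log₁₀(188.52) ≈ 45.51 dB
∠T = 87.55° − 70.35° = 17.20°

Substitute s = j250:
Numerator: 200(j250) + 600 = 600 + j50000
Denominator: (j250) + 25 = 25 + j250
|N| = √(600² + 50000²) ≈ 50004, ∠N ≈ 89.31°
|D| = √(25² + 250²) ≈ 251.25, ∠D ≈ 84.29°
|T| = 50004 / 251.25 ≈ 199.02
Gain = 20 log₁₀(199.02) ≈ 45.98 dB
∠T = 89.31° − 84.29° = 5.02°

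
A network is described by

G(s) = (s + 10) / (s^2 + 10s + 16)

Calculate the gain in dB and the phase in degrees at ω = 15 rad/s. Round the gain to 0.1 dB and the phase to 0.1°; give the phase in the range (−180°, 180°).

Substitute s = j15:
Numerator: (j15) + 10 = 10 + j15
Denominator: (j15)^2 + 10(j15) + 16 = -209 + j150
|N| = √(10² + 15²) ≈ 18.028, ∠N ≈ 56.31°
|D| = √(209² + 150²) ≈ 257.26, ∠D ≈ 144.33°
|G| = 18.028 / 257.26 ≈ 0.070077
Gain = 20 log₁₀(0.070077) ≈ -23.09 dB
∠G = 56.31° − 144.33° = -88.02°

-23.1 dB, -88.0°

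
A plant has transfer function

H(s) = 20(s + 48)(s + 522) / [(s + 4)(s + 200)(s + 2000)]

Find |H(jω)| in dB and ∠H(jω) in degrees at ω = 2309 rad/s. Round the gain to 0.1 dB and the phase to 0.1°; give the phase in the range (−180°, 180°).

At s = jω = j2309:
zero (s+48): 48 + j2309 → |·| = √(48²+2309²) = √5333785 ≈ 2309.5, ∠ = arctan(2309/48) ≈ 88.81°
zero (s+522): 522 + j2309 → |·| = √(522²+2309²) = √5603965 ≈ 2367.3, ∠ = arctan(2309/522) ≈ 77.26°
pole (s+4): 4 + j2309 → |·| = √(4²+2309²) = √5331497 ≈ 2309, ∠ = arctan(2309/4) ≈ 89.90°
pole (s+200): 200 + j2309 → |·| = √(200²+2309²) = √5371481 ≈ 2317.6, ∠ = arctan(2309/200) ≈ 85.05°
pole (s+2000): 2000 + j2309 → |·| = √(2000²+2309²) = √9331481 ≈ 3054.7, ∠ = arctan(2309/2000) ≈ 49.10°
|H| = 20 · 5.4673e+06 / 1.6347e+10 ≈ 0.0066891
Gain = 20 log₁₀(0.0066891) ≈ -43.49 dB
∠H = 166.07° − 224.05° = -57.98°

-43.5 dB, -58.0°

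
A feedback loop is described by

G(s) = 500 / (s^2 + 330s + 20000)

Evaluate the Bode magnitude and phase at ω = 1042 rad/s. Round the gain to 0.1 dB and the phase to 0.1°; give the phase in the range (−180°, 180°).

-67.0 dB, -162.1°

Substitute s = j1042:
Numerator: 500 = 500 + j0
Denominator: (j1042)^2 + 330(j1042) + 20000 = -1065764 + j343860
|N| = √(500² + 0²) ≈ 500, ∠N ≈ 0.00°
|D| = √(1065764² + 343860²) ≈ 1.1199e+06, ∠D ≈ 162.12°
|G| = 500 / 1.1199e+06 ≈ 0.00044647
Gain = 20 log₁₀(0.00044647) ≈ -67.00 dB
∠G = 0.00° − 162.12° = -162.12°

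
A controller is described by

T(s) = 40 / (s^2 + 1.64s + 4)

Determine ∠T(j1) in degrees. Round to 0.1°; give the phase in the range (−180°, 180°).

At s = jω = j1:
quadratic: (j1)² + 1.64·j1 + 4 = 3 + j1.64 → |·| ≈ 3.419, ∠ ≈ 28.66°
∠T = 0.00° − 28.66° = -28.66°

-28.7°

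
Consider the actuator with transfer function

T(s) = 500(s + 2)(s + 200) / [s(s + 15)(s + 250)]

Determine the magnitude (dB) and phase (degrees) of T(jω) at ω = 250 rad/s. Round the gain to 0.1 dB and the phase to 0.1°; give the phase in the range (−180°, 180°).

At s = jω = j250:
zero (s+2): 2 + j250 → |·| = √(2²+250²) = √62504 ≈ 250.01, ∠ = arctan(250/2) ≈ 89.54°
zero (s+200): 200 + j250 → |·| = √(200²+250²) = √102500 ≈ 320.16, ∠ = arctan(250/200) ≈ 51.34°
pole (s+15): 15 + j250 → |·| = √(15²+250²) = √62725 ≈ 250.45, ∠ = arctan(250/15) ≈ 86.57°
pole (s+250): 250 + j250 → |·| = √(250²+250²) = √125000 ≈ 353.55, ∠ = arctan(250/250) ≈ 45.00°
pole at origin: |s| = 250, ∠ = 90.00° (in denominator)
|T| = 500 · 80043 / 2.2137e+07 ≈ 1.8079
Gain = 20 log₁₀(1.8079) ≈ 5.14 dB
∠T = 140.88° − 221.57° = -80.69°

5.1 dB, -80.7°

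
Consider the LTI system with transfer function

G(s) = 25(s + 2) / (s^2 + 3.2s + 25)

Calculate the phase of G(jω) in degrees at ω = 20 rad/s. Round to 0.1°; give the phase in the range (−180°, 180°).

-86.0°

At s = jω = j20:
zero (s+2): 2 + j20 → |·| = √(2²+20²) = √404 ≈ 20.1, ∠ = arctan(20/2) ≈ 84.29°
quadratic: (j20)² + 3.2·j20 + 25 = -375 + j64 → |·| ≈ 380.42, ∠ ≈ 170.31°
∠G = 84.29° − 170.31° = -86.02°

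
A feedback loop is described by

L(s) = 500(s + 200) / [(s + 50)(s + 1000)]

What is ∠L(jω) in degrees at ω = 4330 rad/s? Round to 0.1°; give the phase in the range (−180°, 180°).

At s = jω = j4330:
zero (s+200): 200 + j4330 → |·| = √(200²+4330²) = √18788900 ≈ 4334.6, ∠ = arctan(4330/200) ≈ 87.36°
pole (s+50): 50 + j4330 → |·| = √(50²+4330²) = √18751400 ≈ 4330.3, ∠ = arctan(4330/50) ≈ 89.34°
pole (s+1000): 1000 + j4330 → |·| = √(1000²+4330²) = √19748900 ≈ 4444, ∠ = arctan(4330/1000) ≈ 77.00°
∠L = 87.36° − 166.34° = -78.98°

-79.0°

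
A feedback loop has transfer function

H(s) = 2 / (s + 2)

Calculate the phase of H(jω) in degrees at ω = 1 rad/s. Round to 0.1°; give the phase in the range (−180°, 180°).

At s = jω = j1:
pole (s+2): 2 + j1 → |·| = √(2²+1²) = √5 ≈ 2.2361, ∠ = arctan(1/2) ≈ 26.57°
∠H = 0.00° − 26.57° = -26.57°

-26.6°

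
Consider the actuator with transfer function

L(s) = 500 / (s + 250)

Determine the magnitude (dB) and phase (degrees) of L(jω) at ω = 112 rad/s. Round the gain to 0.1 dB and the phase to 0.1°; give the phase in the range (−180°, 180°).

5.2 dB, -24.1°

At s = jω = j112:
pole (s+250): 250 + j112 → |·| = √(250²+112²) = √75044 ≈ 273.94, ∠ = arctan(112/250) ≈ 24.13°
|L| = 500 / 273.94 ≈ 1.8252
Gain = 20 log₁₀(1.8252) ≈ 5.23 dB
∠L = 0.00° − 24.13° = -24.13°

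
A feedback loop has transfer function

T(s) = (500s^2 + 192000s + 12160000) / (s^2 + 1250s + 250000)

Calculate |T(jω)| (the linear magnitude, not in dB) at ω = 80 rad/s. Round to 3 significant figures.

Substitute s = j80:
Numerator: 500(j80)^2 + 192000(j80) + 12160000 = 8960000 + j15360000
Denominator: (j80)^2 + 1250(j80) + 250000 = 243600 + j100000
|N| = √(8960000² + 15360000²) ≈ 1.7782e+07, ∠N ≈ 59.74°
|D| = √(243600² + 100000²) ≈ 2.6333e+05, ∠D ≈ 22.32°
|T| = 1.7782e+07 / 2.6333e+05 ≈ 67.527

67.5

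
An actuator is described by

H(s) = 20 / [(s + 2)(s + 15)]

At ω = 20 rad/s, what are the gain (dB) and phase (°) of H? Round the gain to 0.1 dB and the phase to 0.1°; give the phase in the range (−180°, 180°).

-28.0 dB, -137.4°

At s = jω = j20:
pole (s+2): 2 + j20 → |·| = √(2²+20²) = √404 ≈ 20.1, ∠ = arctan(20/2) ≈ 84.29°
pole (s+15): 15 + j20 → |·| = √(15²+20²) = √625 ≈ 25, ∠ = arctan(20/15) ≈ 53.13°
|H| = 20 / 502.5 ≈ 0.039801
Gain = 20 log₁₀(0.039801) ≈ -28.00 dB
∠H = 0.00° − 137.42° = -137.42°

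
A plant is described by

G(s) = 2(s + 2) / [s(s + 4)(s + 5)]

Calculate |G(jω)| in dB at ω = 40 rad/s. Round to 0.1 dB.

-58.2 dB

At s = jω = j40:
zero (s+2): 2 + j40 → |·| = √(2²+40²) = √1604 ≈ 40.05, ∠ = arctan(40/2) ≈ 87.14°
pole (s+4): 4 + j40 → |·| = √(4²+40²) = √1616 ≈ 40.2, ∠ = arctan(40/4) ≈ 84.29°
pole (s+5): 5 + j40 → |·| = √(5²+40²) = √1625 ≈ 40.311, ∠ = arctan(40/5) ≈ 82.87°
pole at origin: |s| = 40, ∠ = 90.00° (in denominator)
|G| = 2 · 40.05 / 64820 ≈ 0.0012357
Gain = 20 log₁₀(0.0012357) ≈ -58.16 dB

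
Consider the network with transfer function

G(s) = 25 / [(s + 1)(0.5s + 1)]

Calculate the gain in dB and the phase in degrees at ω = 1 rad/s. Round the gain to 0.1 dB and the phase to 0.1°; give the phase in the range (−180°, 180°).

At ω = 1 rad/s:
pole (1 + j1·1) = 1 + j1 → |·| ≈ 1.4142, ∠ ≈ 45.00°
pole (1 + j1·0.5) = 1 + j0.5 → |·| ≈ 1.118, ∠ ≈ 26.57°
|G| = 25 · 1 / (1.4142 · 1.118) ≈ 15.812
Gain = 20 log₁₀(15.812) ≈ 23.98 dB
∠G = (0°) − (45.00° + 26.57°) = -71.57°

24.0 dB, -71.6°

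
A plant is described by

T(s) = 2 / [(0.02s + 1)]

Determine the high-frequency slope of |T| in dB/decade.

-20 dB/decade

Each pole contributes −20 dB/decade at high frequency; each zero contributes +20 dB/decade.
Net: 0 zero(s) − 1 pole(s) → -20 dB/decade.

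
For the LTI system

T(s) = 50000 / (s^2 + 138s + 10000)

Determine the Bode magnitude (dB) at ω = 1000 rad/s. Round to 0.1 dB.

-26.0 dB

At s = jω = j1000:
quadratic: (j1000)² + 138·j1000 + 10000 = -990000 + j138000 → |·| ≈ 9.9957e+05, ∠ ≈ 172.06°
|T| = 50000 / 9.9957e+05 ≈ 0.050022
Gain = 20 log₁₀(0.050022) ≈ -26.02 dB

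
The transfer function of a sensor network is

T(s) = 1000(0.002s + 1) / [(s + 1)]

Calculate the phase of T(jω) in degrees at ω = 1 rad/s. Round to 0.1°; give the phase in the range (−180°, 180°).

-44.9°

At ω = 1 rad/s:
zero (1 + j1·0.002) = 1 + j0.002 → |·| ≈ 1, ∠ ≈ 0.11°
pole (1 + j1·1) = 1 + j1 → |·| ≈ 1.4142, ∠ ≈ 45.00°
∠T = (0.11°) − (45.00°) = -44.89°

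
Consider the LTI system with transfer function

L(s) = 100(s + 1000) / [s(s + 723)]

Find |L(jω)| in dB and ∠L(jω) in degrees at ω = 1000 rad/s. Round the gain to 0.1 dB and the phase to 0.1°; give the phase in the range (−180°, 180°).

At s = jω = j1000:
zero (s+1000): 1000 + j1000 → |·| = √(1000²+1000²) = √2000000 ≈ 1414.2, ∠ = arctan(1000/1000) ≈ 45.00°
pole (s+723): 723 + j1000 → |·| = √(723²+1000²) = √1522729 ≈ 1234, ∠ = arctan(1000/723) ≈ 54.13°
pole at origin: |s| = 1000, ∠ = 90.00° (in denominator)
|L| = 100 · 1414.2 / 1.234e+06 ≈ 0.1146
Gain = 20 log₁₀(0.1146) ≈ -18.82 dB
∠L = 45.00° − 144.13° = -99.13°

-18.8 dB, -99.1°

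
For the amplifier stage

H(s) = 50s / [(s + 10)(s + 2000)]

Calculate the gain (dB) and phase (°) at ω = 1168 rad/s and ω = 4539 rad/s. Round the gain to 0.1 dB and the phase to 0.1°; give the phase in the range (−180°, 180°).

At s = jω = j1168:
zero at origin: s = j1168 → |·| = 1168, ∠ = 90.00°
pole (s+10): 10 + j1168 → |·| = √(10²+1168²) = √1364324 ≈ 1168, ∠ = arctan(1168/10) ≈ 89.51°
pole (s+2000): 2000 + j1168 → |·| = √(2000²+1168²) = √5364224 ≈ 2316.1, ∠ = arctan(1168/2000) ≈ 30.28°
|H| = 50 · 1168 / 2.7052e+06 ≈ 0.021588
Gain = 20 log₁₀(0.021588) ≈ -33.32 dB
∠H = 90.00° − 119.79° = -29.79°

At s = jω = j4539:
zero at origin: s = j4539 → |·| = 4539, ∠ = 90.00°
pole (s+10): 10 + j4539 → |·| = √(10²+4539²) = √20602621 ≈ 4539, ∠ = arctan(4539/10) ≈ 89.87°
pole (s+2000): 2000 + j4539 → |·| = √(2000²+4539²) = √24602521 ≈ 4960.1, ∠ = arctan(4539/2000) ≈ 66.22°
|H| = 50 · 4539 / 2.2514e+07 ≈ 0.01008
Gain = 20 log₁₀(0.01008) ≈ -39.93 dB
∠H = 90.00° − 156.09° = -66.09°

ω = 1168: -33.3 dB, -29.8°; ω = 4539: -39.9 dB, -66.1°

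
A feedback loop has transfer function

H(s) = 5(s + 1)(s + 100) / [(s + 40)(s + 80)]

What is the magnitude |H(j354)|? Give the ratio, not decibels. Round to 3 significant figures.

5.04

At s = jω = j354:
zero (s+1): 1 + j354 → |·| = √(1²+354²) = √125317 ≈ 354, ∠ = arctan(354/1) ≈ 89.84°
zero (s+100): 100 + j354 → |·| = √(100²+354²) = √135316 ≈ 367.85, ∠ = arctan(354/100) ≈ 74.23°
pole (s+40): 40 + j354 → |·| = √(40²+354²) = √126916 ≈ 356.25, ∠ = arctan(354/40) ≈ 83.55°
pole (s+80): 80 + j354 → |·| = √(80²+354²) = √131716 ≈ 362.93, ∠ = arctan(354/80) ≈ 77.27°
|H| = 5 · 1.3022e+05 / 1.2929e+05 ≈ 5.036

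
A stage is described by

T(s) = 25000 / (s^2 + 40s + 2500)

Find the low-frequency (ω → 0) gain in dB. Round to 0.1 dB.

T(0) = 25000 / 2500 = 10
20 log₁₀(10) ≈ 20.00 dB

20.0 dB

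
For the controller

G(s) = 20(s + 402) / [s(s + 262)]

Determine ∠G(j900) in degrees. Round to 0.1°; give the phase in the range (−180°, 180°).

At s = jω = j900:
zero (s+402): 402 + j900 → |·| = √(402²+900²) = √971604 ≈ 985.7, ∠ = arctan(900/402) ≈ 65.93°
pole (s+262): 262 + j900 → |·| = √(262²+900²) = √878644 ≈ 937.36, ∠ = arctan(900/262) ≈ 73.77°
pole at origin: |s| = 900, ∠ = 90.00° (in denominator)
∠G = 65.93° − 163.77° = -97.84°

-97.8°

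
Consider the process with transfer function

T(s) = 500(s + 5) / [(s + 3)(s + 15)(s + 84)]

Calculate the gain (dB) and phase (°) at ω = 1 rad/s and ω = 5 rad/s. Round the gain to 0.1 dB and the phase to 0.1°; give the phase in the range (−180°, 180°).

At s = jω = j1:
zero (s+5): 5 + j1 → |·| = √(5²+1²) = √26 ≈ 5.099, ∠ = arctan(1/5) ≈ 11.31°
pole (s+3): 3 + j1 → |·| = √(3²+1²) = √10 ≈ 3.1623, ∠ = arctan(1/3) ≈ 18.43°
pole (s+15): 15 + j1 → |·| = √(15²+1²) = √226 ≈ 15.033, ∠ = arctan(1/15) ≈ 3.81°
pole (s+84): 84 + j1 → |·| = √(84²+1²) = √7057 ≈ 84.006, ∠ = arctan(1/84) ≈ 0.68°
|T| = 500 · 5.099 / 3993.5 ≈ 0.63841
Gain = 20 log₁₀(0.63841) ≈ -3.90 dB
∠T = 11.31° − 22.92° = -11.61°

At s = jω = j5:
zero (s+5): 5 + j5 → |·| = √(5²+5²) = √50 ≈ 7.0711, ∠ = arctan(5/5) ≈ 45.00°
pole (s+3): 3 + j5 → |·| = √(3²+5²) = √34 ≈ 5.831, ∠ = arctan(5/3) ≈ 59.04°
pole (s+15): 15 + j5 → |·| = √(15²+5²) = √250 ≈ 15.811, ∠ = arctan(5/15) ≈ 18.43°
pole (s+84): 84 + j5 → |·| = √(84²+5²) = √7081 ≈ 84.149, ∠ = arctan(5/84) ≈ 3.41°
|T| = 500 · 7.0711 / 7758 ≈ 0.45573
Gain = 20 log₁₀(0.45573) ≈ -6.83 dB
∠T = 45.00° − 80.88° = -35.88°

ω = 1: -3.9 dB, -11.6°; ω = 5: -6.8 dB, -35.9°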